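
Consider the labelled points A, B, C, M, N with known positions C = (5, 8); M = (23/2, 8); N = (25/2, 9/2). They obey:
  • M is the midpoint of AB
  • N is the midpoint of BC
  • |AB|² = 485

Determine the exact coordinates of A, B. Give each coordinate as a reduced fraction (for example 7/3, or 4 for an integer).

A = (3, 15)
B = (20, 1)

1. B_x = 20  [B = 2·N−C = 2·(25/2, 9/2)−(5, 8)]
2. B_y = 1  [B = 2·N−C = 2·(25/2, 9/2)−(5, 8)]
   so B = (20, 1)
3. A_x = 3  [A = 2·M−B = 2·(23/2, 8)−(20, 1)]
4. A_y = 15  [A = 2·M−B = 2·(23/2, 8)−(20, 1)]
   so A = (3, 15)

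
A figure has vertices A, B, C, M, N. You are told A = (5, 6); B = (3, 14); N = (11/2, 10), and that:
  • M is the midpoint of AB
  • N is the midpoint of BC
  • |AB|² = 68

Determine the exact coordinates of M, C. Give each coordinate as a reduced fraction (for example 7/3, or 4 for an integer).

M = (4, 10)
C = (8, 6)

1. M_x = 4  [2·M = A+B = (5, 6)+(3, 14)]
2. M_y = 10  [2·M = A+B = (5, 6)+(3, 14)]
   so M = (4, 10)
3. C_x = 8  [C = 2·N−B = 2·(11/2, 10)−(3, 14)]
4. C_y = 6  [C = 2·N−B = 2·(11/2, 10)−(3, 14)]
   so C = (8, 6)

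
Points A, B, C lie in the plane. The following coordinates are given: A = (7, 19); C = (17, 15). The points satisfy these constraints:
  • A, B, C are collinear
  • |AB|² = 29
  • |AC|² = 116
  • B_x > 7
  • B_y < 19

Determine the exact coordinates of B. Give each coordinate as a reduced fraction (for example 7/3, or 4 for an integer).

B = (12, 17)

1. B_x = 12  [[A, B, C are collinear ⇒ -4x-10y+218=0] ∩ [|B−(7, 19)|²=29]]
2. B_y = 17  [[A, B, C are collinear ⇒ -4x-10y+218=0] ∩ [|B−(7, 19)|²=29]]
   so B = (12, 17)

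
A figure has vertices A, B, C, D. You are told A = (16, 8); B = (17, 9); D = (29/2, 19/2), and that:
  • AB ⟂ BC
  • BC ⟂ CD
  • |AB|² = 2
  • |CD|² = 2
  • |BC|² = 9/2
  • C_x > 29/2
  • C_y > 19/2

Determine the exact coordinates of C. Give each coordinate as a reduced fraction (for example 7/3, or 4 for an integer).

C = (31/2, 21/2)

1. C_x = 31/2  [[AB ⟂ BC ⇒ 1x+1y-26=0] ∩ [|C−(29/2, 19/2)|²=2]]
2. C_y = 21/2  [[AB ⟂ BC ⇒ 1x+1y-26=0] ∩ [|C−(29/2, 19/2)|²=2]]
   so C = (31/2, 21/2)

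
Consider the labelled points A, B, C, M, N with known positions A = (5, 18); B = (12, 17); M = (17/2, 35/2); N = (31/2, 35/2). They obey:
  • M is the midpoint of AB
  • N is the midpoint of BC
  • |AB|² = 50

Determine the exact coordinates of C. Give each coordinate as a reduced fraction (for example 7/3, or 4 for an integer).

C = (19, 18)

1. C_x = 19  [C = 2·N−B = 2·(31/2, 35/2)−(12, 17)]
2. C_y = 18  [C = 2·N−B = 2·(31/2, 35/2)−(12, 17)]
   so C = (19, 18)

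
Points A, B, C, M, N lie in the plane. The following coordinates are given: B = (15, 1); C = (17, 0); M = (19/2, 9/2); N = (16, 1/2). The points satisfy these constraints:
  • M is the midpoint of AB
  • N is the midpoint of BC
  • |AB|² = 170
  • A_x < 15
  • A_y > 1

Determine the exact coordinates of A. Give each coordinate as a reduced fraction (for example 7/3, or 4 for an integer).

A = (4, 8)

1. A_x = 4  [A = 2·M−B = 2·(19/2, 9/2)−(15, 1)]
2. A_y = 8  [A = 2·M−B = 2·(19/2, 9/2)−(15, 1)]
   so A = (4, 8)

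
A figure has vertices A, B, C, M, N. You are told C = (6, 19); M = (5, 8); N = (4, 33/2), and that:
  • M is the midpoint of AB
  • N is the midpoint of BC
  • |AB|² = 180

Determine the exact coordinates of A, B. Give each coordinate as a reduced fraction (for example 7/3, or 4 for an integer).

A = (8, 2)
B = (2, 14)

1. B_x = 2  [B = 2·N−C = 2·(4, 33/2)−(6, 19)]
2. B_y = 14  [B = 2·N−C = 2·(4, 33/2)−(6, 19)]
   so B = (2, 14)
3. A_x = 8  [A = 2·M−B = 2·(5, 8)−(2, 14)]
4. A_y = 2  [A = 2·M−B = 2·(5, 8)−(2, 14)]
   so A = (8, 2)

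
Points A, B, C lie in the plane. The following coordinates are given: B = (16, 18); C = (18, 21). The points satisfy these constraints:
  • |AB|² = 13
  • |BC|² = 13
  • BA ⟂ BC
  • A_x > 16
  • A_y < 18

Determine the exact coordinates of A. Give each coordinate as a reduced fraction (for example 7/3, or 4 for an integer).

1. A_x = 19  [[BA ⟂ BC ⇒ 2x+3y-86=0] ∩ [|A−(16, 18)|²=13]]
2. A_y = 16  [[BA ⟂ BC ⇒ 2x+3y-86=0] ∩ [|A−(16, 18)|²=13]]
   so A = (19, 16)

A = (19, 16)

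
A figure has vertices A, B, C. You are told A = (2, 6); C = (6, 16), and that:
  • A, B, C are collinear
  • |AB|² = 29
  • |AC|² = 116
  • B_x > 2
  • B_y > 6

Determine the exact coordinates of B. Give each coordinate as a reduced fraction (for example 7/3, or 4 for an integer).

B = (4, 11)

1. B_x = 4  [[A, B, C are collinear ⇒ 10x-4y+4=0] ∩ [|B−(2, 6)|²=29]]
2. B_y = 11  [[A, B, C are collinear ⇒ 10x-4y+4=0] ∩ [|B−(2, 6)|²=29]]
   so B = (4, 11)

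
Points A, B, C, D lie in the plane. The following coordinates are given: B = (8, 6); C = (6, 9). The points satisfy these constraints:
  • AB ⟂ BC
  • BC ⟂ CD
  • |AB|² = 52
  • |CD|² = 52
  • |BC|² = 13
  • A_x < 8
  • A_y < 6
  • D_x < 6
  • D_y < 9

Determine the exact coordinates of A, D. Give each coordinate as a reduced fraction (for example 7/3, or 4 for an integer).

A = (2, 2)
D = (0, 5)

1. A_x = 2  [[AB ⟂ BC ⇒ 2x-3y+2=0] ∩ [|A−(8, 6)|²=52]]
2. A_y = 2  [[AB ⟂ BC ⇒ 2x-3y+2=0] ∩ [|A−(8, 6)|²=52]]
   so A = (2, 2)
3. D_x = 0  [[BC ⟂ CD ⇒ -2x+3y-15=0] ∩ [|D−(6, 9)|²=52]]
4. D_y = 5  [[BC ⟂ CD ⇒ -2x+3y-15=0] ∩ [|D−(6, 9)|²=52]]
   so D = (0, 5)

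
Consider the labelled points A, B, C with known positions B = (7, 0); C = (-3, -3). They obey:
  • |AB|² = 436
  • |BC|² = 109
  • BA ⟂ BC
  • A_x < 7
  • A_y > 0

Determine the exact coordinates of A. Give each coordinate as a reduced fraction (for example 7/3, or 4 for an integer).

A = (1, 20)

1. A_x = 1  [[BA ⟂ BC ⇒ -10x-3y+70=0] ∩ [|A−(7, 0)|²=436]]
2. A_y = 20  [[BA ⟂ BC ⇒ -10x-3y+70=0] ∩ [|A−(7, 0)|²=436]]
   so A = (1, 20)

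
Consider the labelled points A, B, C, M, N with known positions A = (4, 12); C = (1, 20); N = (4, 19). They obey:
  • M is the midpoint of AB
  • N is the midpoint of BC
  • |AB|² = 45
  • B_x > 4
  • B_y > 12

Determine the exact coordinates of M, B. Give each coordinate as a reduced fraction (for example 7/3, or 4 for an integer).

1. B_x = 7  [B = 2·N−C = 2·(4, 19)−(1, 20)]
2. B_y = 18  [B = 2·N−C = 2·(4, 19)−(1, 20)]
   so B = (7, 18)
3. M_x = 11/2  [2·M = A+B = (4, 12)+(7, 18)]
4. M_y = 15  [2·M = A+B = (4, 12)+(7, 18)]
   so M = (11/2, 15)

M = (11/2, 15)
B = (7, 18)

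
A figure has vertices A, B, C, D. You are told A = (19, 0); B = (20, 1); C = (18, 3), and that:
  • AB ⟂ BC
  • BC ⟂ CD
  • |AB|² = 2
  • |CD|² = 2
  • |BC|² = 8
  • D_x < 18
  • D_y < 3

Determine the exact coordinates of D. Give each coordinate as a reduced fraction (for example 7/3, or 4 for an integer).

D = (17, 2)

1. D_x = 17  [[BC ⟂ CD ⇒ -2x+2y+30=0] ∩ [|D−(18, 3)|²=2]]
2. D_y = 2  [[BC ⟂ CD ⇒ -2x+2y+30=0] ∩ [|D−(18, 3)|²=2]]
   so D = (17, 2)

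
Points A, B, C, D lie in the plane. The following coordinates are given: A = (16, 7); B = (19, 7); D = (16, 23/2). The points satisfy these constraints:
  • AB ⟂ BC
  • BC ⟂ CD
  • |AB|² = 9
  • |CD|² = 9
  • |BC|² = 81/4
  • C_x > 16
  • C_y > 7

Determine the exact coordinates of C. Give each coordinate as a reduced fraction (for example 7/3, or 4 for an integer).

1. C_x = 19  [[AB ⟂ BC ⇒ 3x-57=0] ∩ [|C−(16, 23/2)|²=9]]
2. C_y = 23/2  [[AB ⟂ BC ⇒ 3x-57=0] ∩ [|C−(16, 23/2)|²=9]]
   so C = (19, 23/2)

C = (19, 23/2)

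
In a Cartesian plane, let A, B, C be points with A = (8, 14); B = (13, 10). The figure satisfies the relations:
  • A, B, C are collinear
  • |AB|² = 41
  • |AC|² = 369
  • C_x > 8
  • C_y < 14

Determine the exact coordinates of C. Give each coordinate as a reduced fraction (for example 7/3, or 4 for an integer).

C = (23, 2)

1. C_x = 23  [[A, B, C are collinear ⇒ 4x+5y-102=0] ∩ [|C−(8, 14)|²=369]]
2. C_y = 2  [[A, B, C are collinear ⇒ 4x+5y-102=0] ∩ [|C−(8, 14)|²=369]]
   so C = (23, 2)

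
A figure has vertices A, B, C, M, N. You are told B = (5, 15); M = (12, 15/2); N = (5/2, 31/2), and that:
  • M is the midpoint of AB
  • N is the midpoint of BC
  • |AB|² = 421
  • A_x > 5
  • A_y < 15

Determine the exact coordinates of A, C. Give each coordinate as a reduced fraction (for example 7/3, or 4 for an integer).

A = (19, 0)
C = (0, 16)

1. A_x = 19  [A = 2·M−B = 2·(12, 15/2)−(5, 15)]
2. A_y = 0  [A = 2·M−B = 2·(12, 15/2)−(5, 15)]
   so A = (19, 0)
3. C_x = 0  [C = 2·N−B = 2·(5/2, 31/2)−(5, 15)]
4. C_y = 16  [C = 2·N−B = 2·(5/2, 31/2)−(5, 15)]
   so C = (0, 16)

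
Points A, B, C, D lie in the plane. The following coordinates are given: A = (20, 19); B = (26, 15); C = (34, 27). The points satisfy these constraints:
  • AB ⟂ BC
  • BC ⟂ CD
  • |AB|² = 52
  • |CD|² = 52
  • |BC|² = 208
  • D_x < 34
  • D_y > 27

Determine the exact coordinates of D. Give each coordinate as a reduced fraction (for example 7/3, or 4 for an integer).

D = (28, 31)

1. D_x = 28  [[BC ⟂ CD ⇒ 8x+12y-596=0] ∩ [|D−(34, 27)|²=52]]
2. D_y = 31  [[BC ⟂ CD ⇒ 8x+12y-596=0] ∩ [|D−(34, 27)|²=52]]
   so D = (28, 31)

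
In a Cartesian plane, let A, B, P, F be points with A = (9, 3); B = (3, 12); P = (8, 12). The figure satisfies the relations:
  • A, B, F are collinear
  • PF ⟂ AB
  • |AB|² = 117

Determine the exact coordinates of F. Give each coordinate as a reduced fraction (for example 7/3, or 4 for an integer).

F = (59/13, 126/13)

1. F_x = 59/13  [[A, B, F are collinear ⇒ -9x-6y+99=0] ∩ [PF ⟂ AB ⇒ -6x+9y-60=0]]
2. F_y = 126/13  [[A, B, F are collinear ⇒ -9x-6y+99=0] ∩ [PF ⟂ AB ⇒ -6x+9y-60=0]]
   so F = (59/13, 126/13)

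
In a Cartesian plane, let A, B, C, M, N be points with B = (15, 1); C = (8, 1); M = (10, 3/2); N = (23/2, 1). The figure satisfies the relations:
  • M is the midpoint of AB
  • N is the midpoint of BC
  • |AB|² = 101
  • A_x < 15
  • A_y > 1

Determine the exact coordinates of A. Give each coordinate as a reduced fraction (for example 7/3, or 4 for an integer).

A = (5, 2)

1. A_x = 5  [A = 2·M−B = 2·(10, 3/2)−(15, 1)]
2. A_y = 2  [A = 2·M−B = 2·(10, 3/2)−(15, 1)]
   so A = (5, 2)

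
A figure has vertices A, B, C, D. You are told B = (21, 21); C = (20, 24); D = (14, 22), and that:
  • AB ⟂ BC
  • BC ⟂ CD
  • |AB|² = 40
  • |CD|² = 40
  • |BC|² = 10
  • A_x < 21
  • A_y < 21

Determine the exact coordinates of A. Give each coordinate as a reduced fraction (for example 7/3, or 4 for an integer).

1. A_x = 15  [[AB ⟂ BC ⇒ 1x-3y+42=0] ∩ [|A−(21, 21)|²=40]]
2. A_y = 19  [[AB ⟂ BC ⇒ 1x-3y+42=0] ∩ [|A−(21, 21)|²=40]]
   so A = (15, 19)

A = (15, 19)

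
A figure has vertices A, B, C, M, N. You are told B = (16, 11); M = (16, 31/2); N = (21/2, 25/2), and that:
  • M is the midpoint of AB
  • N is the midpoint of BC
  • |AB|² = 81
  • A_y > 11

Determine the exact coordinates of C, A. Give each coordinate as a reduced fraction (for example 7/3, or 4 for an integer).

1. A_x = 16  [A = 2·M−B = 2·(16, 31/2)−(16, 11)]
2. A_y = 20  [A = 2·M−B = 2·(16, 31/2)−(16, 11)]
   so A = (16, 20)
3. C_x = 5  [C = 2·N−B = 2·(21/2, 25/2)−(16, 11)]
4. C_y = 14  [C = 2·N−B = 2·(21/2, 25/2)−(16, 11)]
   so C = (5, 14)

C = (5, 14)
A = (16, 20)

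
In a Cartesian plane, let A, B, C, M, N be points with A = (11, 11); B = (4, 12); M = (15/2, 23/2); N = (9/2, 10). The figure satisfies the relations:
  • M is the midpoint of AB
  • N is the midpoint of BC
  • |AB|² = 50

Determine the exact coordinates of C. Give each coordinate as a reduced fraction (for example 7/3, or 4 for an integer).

C = (5, 8)

1. C_x = 5  [C = 2·N−B = 2·(9/2, 10)−(4, 12)]
2. C_y = 8  [C = 2·N−B = 2·(9/2, 10)−(4, 12)]
   so C = (5, 8)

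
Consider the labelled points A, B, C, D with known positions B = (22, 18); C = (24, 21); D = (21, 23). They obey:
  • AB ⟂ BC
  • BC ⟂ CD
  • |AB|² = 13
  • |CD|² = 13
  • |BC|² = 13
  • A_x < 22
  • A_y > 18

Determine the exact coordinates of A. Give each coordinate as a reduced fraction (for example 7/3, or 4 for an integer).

A = (19, 20)

1. A_x = 19  [[AB ⟂ BC ⇒ -2x-3y+98=0] ∩ [|A−(22, 18)|²=13]]
2. A_y = 20  [[AB ⟂ BC ⇒ -2x-3y+98=0] ∩ [|A−(22, 18)|²=13]]
   so A = (19, 20)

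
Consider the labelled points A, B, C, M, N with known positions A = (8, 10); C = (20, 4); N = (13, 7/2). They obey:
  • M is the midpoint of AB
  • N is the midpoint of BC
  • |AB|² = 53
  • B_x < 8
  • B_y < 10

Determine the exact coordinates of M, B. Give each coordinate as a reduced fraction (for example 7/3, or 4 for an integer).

M = (7, 13/2)
B = (6, 3)

1. B_x = 6  [B = 2·N−C = 2·(13, 7/2)−(20, 4)]
2. B_y = 3  [B = 2·N−C = 2·(13, 7/2)−(20, 4)]
   so B = (6, 3)
3. M_x = 7  [2·M = A+B = (8, 10)+(6, 3)]
4. M_y = 13/2  [2·M = A+B = (8, 10)+(6, 3)]
   so M = (7, 13/2)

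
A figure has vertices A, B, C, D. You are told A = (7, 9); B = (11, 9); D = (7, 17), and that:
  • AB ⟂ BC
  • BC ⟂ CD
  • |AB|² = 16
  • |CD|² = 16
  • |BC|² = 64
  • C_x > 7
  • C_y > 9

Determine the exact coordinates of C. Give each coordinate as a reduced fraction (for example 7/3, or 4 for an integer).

C = (11, 17)

1. C_x = 11  [[AB ⟂ BC ⇒ 4x-44=0] ∩ [|C−(7, 17)|²=16]]
2. C_y = 17  [[AB ⟂ BC ⇒ 4x-44=0] ∩ [|C−(7, 17)|²=16]]
   so C = (11, 17)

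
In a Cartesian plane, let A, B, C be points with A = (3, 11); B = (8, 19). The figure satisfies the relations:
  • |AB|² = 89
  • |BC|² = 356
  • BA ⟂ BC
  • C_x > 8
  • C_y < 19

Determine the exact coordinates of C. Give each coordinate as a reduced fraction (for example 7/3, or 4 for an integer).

1. C_x = 24  [[BA ⟂ BC ⇒ -5x-8y+192=0] ∩ [|C−(8, 19)|²=356]]
2. C_y = 9  [[BA ⟂ BC ⇒ -5x-8y+192=0] ∩ [|C−(8, 19)|²=356]]
   so C = (24, 9)

C = (24, 9)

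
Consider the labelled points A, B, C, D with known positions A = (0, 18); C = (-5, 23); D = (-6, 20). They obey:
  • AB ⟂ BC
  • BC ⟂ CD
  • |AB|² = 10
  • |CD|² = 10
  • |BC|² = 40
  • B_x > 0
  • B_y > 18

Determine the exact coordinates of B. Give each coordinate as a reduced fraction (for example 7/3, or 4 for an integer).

1. B_x = 1  [[BC ⟂ CD ⇒ 1x+3y-64=0] ∩ [|B−(0, 18)|²=10]]
2. B_y = 21  [[BC ⟂ CD ⇒ 1x+3y-64=0] ∩ [|B−(0, 18)|²=10]]
   so B = (1, 21)

B = (1, 21)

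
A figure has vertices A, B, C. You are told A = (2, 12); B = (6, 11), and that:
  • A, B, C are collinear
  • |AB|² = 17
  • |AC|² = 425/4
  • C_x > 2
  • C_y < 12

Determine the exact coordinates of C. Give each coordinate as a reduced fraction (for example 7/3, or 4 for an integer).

C = (12, 19/2)

1. C_x = 12  [[A, B, C are collinear ⇒ 1x+4y-50=0] ∩ [|C−(2, 12)|²=425/4]]
2. C_y = 19/2  [[A, B, C are collinear ⇒ 1x+4y-50=0] ∩ [|C−(2, 12)|²=425/4]]
   so C = (12, 19/2)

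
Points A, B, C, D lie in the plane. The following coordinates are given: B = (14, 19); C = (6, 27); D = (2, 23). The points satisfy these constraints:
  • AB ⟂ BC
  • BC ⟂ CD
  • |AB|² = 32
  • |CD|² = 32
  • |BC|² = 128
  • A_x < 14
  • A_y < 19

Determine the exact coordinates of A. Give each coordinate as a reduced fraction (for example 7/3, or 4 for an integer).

A = (10, 15)

1. A_x = 10  [[AB ⟂ BC ⇒ 8x-8y+40=0] ∩ [|A−(14, 19)|²=32]]
2. A_y = 15  [[AB ⟂ BC ⇒ 8x-8y+40=0] ∩ [|A−(14, 19)|²=32]]
   so A = (10, 15)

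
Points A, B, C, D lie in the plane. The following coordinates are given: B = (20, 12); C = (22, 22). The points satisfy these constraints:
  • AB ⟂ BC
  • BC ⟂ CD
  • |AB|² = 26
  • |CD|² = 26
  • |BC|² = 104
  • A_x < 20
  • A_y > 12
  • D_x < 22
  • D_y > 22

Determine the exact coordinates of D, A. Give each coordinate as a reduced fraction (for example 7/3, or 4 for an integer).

D = (17, 23)
A = (15, 13)

1. D_x = 17  [[BC ⟂ CD ⇒ 2x+10y-264=0] ∩ [|D−(22, 22)|²=26]]
2. D_y = 23  [[BC ⟂ CD ⇒ 2x+10y-264=0] ∩ [|D−(22, 22)|²=26]]
   so D = (17, 23)
3. A_x = 15  [[AB ⟂ BC ⇒ -2x-10y+160=0] ∩ [|A−(20, 12)|²=26]]
4. A_y = 13  [[AB ⟂ BC ⇒ -2x-10y+160=0] ∩ [|A−(20, 12)|²=26]]
   so A = (15, 13)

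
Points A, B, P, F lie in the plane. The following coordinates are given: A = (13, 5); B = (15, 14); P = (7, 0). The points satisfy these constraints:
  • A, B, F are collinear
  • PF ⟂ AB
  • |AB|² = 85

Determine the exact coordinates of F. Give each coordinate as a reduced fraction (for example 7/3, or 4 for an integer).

1. F_x = 991/85  [[A, B, F are collinear ⇒ -9x+2y+107=0] ∩ [PF ⟂ AB ⇒ 2x+9y-14=0]]
2. F_y = -88/85  [[A, B, F are collinear ⇒ -9x+2y+107=0] ∩ [PF ⟂ AB ⇒ 2x+9y-14=0]]
   so F = (991/85, -88/85)

F = (991/85, -88/85)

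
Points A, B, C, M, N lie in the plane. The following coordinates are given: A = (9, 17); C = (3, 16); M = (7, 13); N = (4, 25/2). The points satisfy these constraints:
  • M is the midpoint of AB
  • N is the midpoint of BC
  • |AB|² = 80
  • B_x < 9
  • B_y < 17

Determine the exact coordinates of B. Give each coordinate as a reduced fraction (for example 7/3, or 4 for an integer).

1. B_x = 5  [B = 2·M−A = 2·(7, 13)−(9, 17)]
2. B_y = 9  [B = 2·M−A = 2·(7, 13)−(9, 17)]
   so B = (5, 9)

B = (5, 9)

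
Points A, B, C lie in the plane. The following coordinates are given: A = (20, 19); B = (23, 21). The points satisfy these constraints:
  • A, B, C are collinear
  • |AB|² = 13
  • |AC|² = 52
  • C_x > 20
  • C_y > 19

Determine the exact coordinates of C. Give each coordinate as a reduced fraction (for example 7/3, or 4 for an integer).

1. C_x = 26  [[A, B, C are collinear ⇒ -2x+3y-17=0] ∩ [|C−(20, 19)|²=52]]
2. C_y = 23  [[A, B, C are collinear ⇒ -2x+3y-17=0] ∩ [|C−(20, 19)|²=52]]
   so C = (26, 23)

C = (26, 23)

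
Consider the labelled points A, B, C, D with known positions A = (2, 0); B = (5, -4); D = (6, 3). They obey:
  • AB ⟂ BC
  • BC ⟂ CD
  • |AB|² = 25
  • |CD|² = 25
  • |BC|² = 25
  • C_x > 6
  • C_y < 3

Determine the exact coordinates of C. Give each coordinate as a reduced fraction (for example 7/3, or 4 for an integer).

C = (9, -1)

1. C_x = 9  [[AB ⟂ BC ⇒ 3x-4y-31=0] ∩ [|C−(6, 3)|²=25]]
2. C_y = -1  [[AB ⟂ BC ⇒ 3x-4y-31=0] ∩ [|C−(6, 3)|²=25]]
   so C = (9, -1)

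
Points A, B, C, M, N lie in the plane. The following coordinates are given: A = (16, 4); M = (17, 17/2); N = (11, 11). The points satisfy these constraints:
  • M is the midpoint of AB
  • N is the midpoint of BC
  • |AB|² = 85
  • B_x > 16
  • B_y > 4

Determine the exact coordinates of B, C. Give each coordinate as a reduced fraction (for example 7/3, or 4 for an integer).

B = (18, 13)
C = (4, 9)

1. B_x = 18  [B = 2·M−A = 2·(17, 17/2)−(16, 4)]
2. B_y = 13  [B = 2·M−A = 2·(17, 17/2)−(16, 4)]
   so B = (18, 13)
3. C_x = 4  [C = 2·N−B = 2·(11, 11)−(18, 13)]
4. C_y = 9  [C = 2·N−B = 2·(11, 11)−(18, 13)]
   so C = (4, 9)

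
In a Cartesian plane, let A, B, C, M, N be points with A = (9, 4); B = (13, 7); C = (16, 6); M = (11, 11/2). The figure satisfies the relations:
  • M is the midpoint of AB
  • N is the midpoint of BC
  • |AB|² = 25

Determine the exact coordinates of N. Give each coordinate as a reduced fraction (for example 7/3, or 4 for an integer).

N = (29/2, 13/2)

1. N_x = 29/2  [2·N = B+C = (13, 7)+(16, 6)]
2. N_y = 13/2  [2·N = B+C = (13, 7)+(16, 6)]
   so N = (29/2, 13/2)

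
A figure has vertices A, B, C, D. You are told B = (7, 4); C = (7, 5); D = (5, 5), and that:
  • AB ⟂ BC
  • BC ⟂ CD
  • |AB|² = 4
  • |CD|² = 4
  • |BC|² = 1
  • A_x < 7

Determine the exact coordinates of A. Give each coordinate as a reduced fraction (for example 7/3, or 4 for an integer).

1. A_x = 5  [[AB ⟂ BC ⇒ -1y+4=0] ∩ [|A−(7, 4)|²=4]]
2. A_y = 4  [[AB ⟂ BC ⇒ -1y+4=0] ∩ [|A−(7, 4)|²=4]]
   so A = (5, 4)

A = (5, 4)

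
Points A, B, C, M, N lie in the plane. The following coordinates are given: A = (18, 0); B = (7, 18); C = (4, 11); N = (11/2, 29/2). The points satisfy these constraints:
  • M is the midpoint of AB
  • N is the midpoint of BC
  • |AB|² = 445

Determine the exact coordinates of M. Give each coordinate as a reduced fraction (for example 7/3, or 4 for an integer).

1. M_x = 25/2  [2·M = A+B = (18, 0)+(7, 18)]
2. M_y = 9  [2·M = A+B = (18, 0)+(7, 18)]
   so M = (25/2, 9)

M = (25/2, 9)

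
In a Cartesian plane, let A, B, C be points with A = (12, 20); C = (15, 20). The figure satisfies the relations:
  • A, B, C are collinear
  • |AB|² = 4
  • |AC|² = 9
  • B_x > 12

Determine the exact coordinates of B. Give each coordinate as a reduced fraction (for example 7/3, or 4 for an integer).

1. B_x = 14  [[A, B, C are collinear ⇒ -3y+60=0] ∩ [|B−(12, 20)|²=4]]
2. B_y = 20  [[A, B, C are collinear ⇒ -3y+60=0] ∩ [|B−(12, 20)|²=4]]
   so B = (14, 20)

B = (14, 20)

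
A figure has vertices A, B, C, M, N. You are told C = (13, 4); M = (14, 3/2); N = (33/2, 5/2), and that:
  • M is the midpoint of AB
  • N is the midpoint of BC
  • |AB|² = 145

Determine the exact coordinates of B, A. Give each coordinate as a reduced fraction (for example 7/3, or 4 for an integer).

1. B_x = 20  [B = 2·N−C = 2·(33/2, 5/2)−(13, 4)]
2. B_y = 1  [B = 2·N−C = 2·(33/2, 5/2)−(13, 4)]
   so B = (20, 1)
3. A_x = 8  [A = 2·M−B = 2·(14, 3/2)−(20, 1)]
4. A_y = 2  [A = 2·M−B = 2·(14, 3/2)−(20, 1)]
   so A = (8, 2)

B = (20, 1)
A = (8, 2)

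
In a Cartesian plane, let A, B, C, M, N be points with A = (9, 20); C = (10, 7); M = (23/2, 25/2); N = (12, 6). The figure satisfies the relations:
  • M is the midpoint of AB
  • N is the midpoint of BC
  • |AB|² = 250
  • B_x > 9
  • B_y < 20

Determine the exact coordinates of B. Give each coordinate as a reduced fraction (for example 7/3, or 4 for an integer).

1. B_x = 14  [B = 2·M−A = 2·(23/2, 25/2)−(9, 20)]
2. B_y = 5  [B = 2·M−A = 2·(23/2, 25/2)−(9, 20)]
   so B = (14, 5)

B = (14, 5)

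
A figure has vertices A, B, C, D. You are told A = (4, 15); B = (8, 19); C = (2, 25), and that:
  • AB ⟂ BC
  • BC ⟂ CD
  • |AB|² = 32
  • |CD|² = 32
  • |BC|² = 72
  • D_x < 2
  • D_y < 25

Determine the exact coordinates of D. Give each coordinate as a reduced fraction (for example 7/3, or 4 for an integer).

1. D_x = -2  [[BC ⟂ CD ⇒ -6x+6y-138=0] ∩ [|D−(2, 25)|²=32]]
2. D_y = 21  [[BC ⟂ CD ⇒ -6x+6y-138=0] ∩ [|D−(2, 25)|²=32]]
   so D = (-2, 21)

D = (-2, 21)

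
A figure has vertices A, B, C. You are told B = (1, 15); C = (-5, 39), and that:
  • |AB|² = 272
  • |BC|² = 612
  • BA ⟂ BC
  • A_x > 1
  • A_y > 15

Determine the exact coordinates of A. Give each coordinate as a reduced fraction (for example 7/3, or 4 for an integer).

A = (17, 19)

1. A_x = 17  [[BA ⟂ BC ⇒ -6x+24y-354=0] ∩ [|A−(1, 15)|²=272]]
2. A_y = 19  [[BA ⟂ BC ⇒ -6x+24y-354=0] ∩ [|A−(1, 15)|²=272]]
   so A = (17, 19)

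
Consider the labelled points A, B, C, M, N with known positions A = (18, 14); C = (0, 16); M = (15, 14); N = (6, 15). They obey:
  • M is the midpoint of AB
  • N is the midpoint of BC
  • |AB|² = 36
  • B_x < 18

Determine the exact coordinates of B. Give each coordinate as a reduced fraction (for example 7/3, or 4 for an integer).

B = (12, 14)

1. B_x = 12  [B = 2·M−A = 2·(15, 14)−(18, 14)]
2. B_y = 14  [B = 2·M−A = 2·(15, 14)−(18, 14)]
   so B = (12, 14)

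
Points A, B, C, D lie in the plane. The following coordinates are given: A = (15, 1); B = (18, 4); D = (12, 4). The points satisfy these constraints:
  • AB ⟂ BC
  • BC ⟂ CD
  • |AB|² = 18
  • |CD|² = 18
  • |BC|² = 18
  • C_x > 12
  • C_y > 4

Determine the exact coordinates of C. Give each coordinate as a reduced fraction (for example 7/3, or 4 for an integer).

1. C_x = 15  [[AB ⟂ BC ⇒ 3x+3y-66=0] ∩ [|C−(12, 4)|²=18]]
2. C_y = 7  [[AB ⟂ BC ⇒ 3x+3y-66=0] ∩ [|C−(12, 4)|²=18]]
   so C = (15, 7)

C = (15, 7)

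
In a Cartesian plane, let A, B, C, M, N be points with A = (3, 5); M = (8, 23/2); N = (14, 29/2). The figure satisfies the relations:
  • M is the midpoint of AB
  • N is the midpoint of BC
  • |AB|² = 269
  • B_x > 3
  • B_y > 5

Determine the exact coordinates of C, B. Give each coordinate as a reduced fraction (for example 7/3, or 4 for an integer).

1. B_x = 13  [B = 2·M−A = 2·(8, 23/2)−(3, 5)]
2. B_y = 18  [B = 2·M−A = 2·(8, 23/2)−(3, 5)]
   so B = (13, 18)
3. C_x = 15  [C = 2·N−B = 2·(14, 29/2)−(13, 18)]
4. C_y = 11  [C = 2·N−B = 2·(14, 29/2)−(13, 18)]
   so C = (15, 11)

C = (15, 11)
B = (13, 18)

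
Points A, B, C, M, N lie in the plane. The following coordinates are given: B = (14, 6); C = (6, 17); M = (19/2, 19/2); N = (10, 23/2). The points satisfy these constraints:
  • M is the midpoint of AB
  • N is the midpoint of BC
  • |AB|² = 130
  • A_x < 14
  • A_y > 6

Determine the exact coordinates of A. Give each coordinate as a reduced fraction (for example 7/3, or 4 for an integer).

1. A_x = 5  [A = 2·M−B = 2·(19/2, 19/2)−(14, 6)]
2. A_y = 13  [A = 2·M−B = 2·(19/2, 19/2)−(14, 6)]
   so A = (5, 13)

A = (5, 13)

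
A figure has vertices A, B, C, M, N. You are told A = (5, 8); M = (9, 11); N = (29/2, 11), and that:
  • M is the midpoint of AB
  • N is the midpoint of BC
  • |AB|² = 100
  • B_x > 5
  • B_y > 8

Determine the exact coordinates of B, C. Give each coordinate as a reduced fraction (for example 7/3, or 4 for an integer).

1. B_x = 13  [B = 2·M−A = 2·(9, 11)−(5, 8)]
2. B_y = 14  [B = 2·M−A = 2·(9, 11)−(5, 8)]
   so B = (13, 14)
3. C_x = 16  [C = 2·N−B = 2·(29/2, 11)−(13, 14)]
4. C_y = 8  [C = 2·N−B = 2·(29/2, 11)−(13, 14)]
   so C = (16, 8)

B = (13, 14)
C = (16, 8)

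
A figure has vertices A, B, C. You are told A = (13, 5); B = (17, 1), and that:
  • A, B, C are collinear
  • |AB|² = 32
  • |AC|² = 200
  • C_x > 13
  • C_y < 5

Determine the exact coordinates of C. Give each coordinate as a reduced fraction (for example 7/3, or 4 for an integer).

1. C_x = 23  [[A, B, C are collinear ⇒ 4x+4y-72=0] ∩ [|C−(13, 5)|²=200]]
2. C_y = -5  [[A, B, C are collinear ⇒ 4x+4y-72=0] ∩ [|C−(13, 5)|²=200]]
   so C = (23, -5)

C = (23, -5)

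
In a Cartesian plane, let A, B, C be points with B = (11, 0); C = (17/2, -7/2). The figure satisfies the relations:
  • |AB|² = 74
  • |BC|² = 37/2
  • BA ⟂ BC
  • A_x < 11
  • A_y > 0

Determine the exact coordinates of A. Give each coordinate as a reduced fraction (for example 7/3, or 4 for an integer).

A = (4, 5)

1. A_x = 4  [[BA ⟂ BC ⇒ -5/2x-7/2y+55/2=0] ∩ [|A−(11, 0)|²=74]]
2. A_y = 5  [[BA ⟂ BC ⇒ -5/2x-7/2y+55/2=0] ∩ [|A−(11, 0)|²=74]]
   so A = (4, 5)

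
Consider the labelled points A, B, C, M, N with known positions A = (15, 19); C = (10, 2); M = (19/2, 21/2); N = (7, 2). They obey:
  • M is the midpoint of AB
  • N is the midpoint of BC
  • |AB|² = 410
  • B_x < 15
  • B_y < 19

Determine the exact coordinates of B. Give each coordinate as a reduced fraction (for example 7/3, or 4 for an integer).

1. B_x = 4  [B = 2·M−A = 2·(19/2, 21/2)−(15, 19)]
2. B_y = 2  [B = 2·M−A = 2·(19/2, 21/2)−(15, 19)]
   so B = (4, 2)

B = (4, 2)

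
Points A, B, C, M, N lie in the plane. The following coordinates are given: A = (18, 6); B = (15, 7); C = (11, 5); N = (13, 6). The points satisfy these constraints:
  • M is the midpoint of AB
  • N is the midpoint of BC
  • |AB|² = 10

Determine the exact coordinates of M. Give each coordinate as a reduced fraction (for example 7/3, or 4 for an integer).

M = (33/2, 13/2)

1. M_x = 33/2  [2·M = A+B = (18, 6)+(15, 7)]
2. M_y = 13/2  [2·M = A+B = (18, 6)+(15, 7)]
   so M = (33/2, 13/2)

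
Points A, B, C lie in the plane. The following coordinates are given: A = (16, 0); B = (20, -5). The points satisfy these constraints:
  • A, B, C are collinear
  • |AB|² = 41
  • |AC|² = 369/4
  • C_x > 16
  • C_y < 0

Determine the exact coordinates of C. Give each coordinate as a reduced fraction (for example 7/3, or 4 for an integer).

1. C_x = 22  [[A, B, C are collinear ⇒ 5x+4y-80=0] ∩ [|C−(16, 0)|²=369/4]]
2. C_y = -15/2  [[A, B, C are collinear ⇒ 5x+4y-80=0] ∩ [|C−(16, 0)|²=369/4]]
   so C = (22, -15/2)

C = (22, -15/2)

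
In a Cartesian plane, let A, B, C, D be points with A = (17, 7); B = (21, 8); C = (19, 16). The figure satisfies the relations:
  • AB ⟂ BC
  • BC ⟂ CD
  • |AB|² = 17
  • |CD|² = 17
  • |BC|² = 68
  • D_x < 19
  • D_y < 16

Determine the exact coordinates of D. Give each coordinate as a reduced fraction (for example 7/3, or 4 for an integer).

D = (15, 15)

1. D_x = 15  [[BC ⟂ CD ⇒ -2x+8y-90=0] ∩ [|D−(19, 16)|²=17]]
2. D_y = 15  [[BC ⟂ CD ⇒ -2x+8y-90=0] ∩ [|D−(19, 16)|²=17]]
   so D = (15, 15)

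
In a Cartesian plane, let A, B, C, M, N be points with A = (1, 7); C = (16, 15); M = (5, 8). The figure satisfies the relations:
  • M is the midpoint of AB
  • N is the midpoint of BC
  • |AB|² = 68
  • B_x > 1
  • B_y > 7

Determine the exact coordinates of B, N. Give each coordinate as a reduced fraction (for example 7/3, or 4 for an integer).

1. B_x = 9  [B = 2·M−A = 2·(5, 8)−(1, 7)]
2. B_y = 9  [B = 2·M−A = 2·(5, 8)−(1, 7)]
   so B = (9, 9)
3. N_x = 25/2  [2·N = B+C = (9, 9)+(16, 15)]
4. N_y = 12  [2·N = B+C = (9, 9)+(16, 15)]
   so N = (25/2, 12)

B = (9, 9)
N = (25/2, 12)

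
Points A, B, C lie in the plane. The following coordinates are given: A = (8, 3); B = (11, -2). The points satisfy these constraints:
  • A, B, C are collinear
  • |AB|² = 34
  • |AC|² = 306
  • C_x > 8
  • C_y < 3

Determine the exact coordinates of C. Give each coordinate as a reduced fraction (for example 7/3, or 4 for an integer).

1. C_x = 17  [[A, B, C are collinear ⇒ 5x+3y-49=0] ∩ [|C−(8, 3)|²=306]]
2. C_y = -12  [[A, B, C are collinear ⇒ 5x+3y-49=0] ∩ [|C−(8, 3)|²=306]]
   so C = (17, -12)

C = (17, -12)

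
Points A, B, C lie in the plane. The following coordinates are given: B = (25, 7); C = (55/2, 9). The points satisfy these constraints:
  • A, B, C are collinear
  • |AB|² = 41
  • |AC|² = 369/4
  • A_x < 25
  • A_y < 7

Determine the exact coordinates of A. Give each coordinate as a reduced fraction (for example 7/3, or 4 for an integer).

1. A_x = 20  [[A, B, C are collinear ⇒ -2x+5/2y+65/2=0] ∩ [|A−(25, 7)|²=41]]
2. A_y = 3  [[A, B, C are collinear ⇒ -2x+5/2y+65/2=0] ∩ [|A−(25, 7)|²=41]]
   so A = (20, 3)

A = (20, 3)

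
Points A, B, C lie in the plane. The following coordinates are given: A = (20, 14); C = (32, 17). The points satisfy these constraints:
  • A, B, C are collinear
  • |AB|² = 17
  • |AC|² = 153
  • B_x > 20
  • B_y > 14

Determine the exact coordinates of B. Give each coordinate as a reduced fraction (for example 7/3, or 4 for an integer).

1. B_x = 24  [[A, B, C are collinear ⇒ 3x-12y+108=0] ∩ [|B−(20, 14)|²=17]]
2. B_y = 15  [[A, B, C are collinear ⇒ 3x-12y+108=0] ∩ [|B−(20, 14)|²=17]]
   so B = (24, 15)

B = (24, 15)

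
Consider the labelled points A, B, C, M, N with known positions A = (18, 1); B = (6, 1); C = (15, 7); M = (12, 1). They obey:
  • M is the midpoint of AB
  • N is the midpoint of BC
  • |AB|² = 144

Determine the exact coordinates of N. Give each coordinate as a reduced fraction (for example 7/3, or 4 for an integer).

N = (21/2, 4)

1. N_x = 21/2  [2·N = B+C = (6, 1)+(15, 7)]
2. N_y = 4  [2·N = B+C = (6, 1)+(15, 7)]
   so N = (21/2, 4)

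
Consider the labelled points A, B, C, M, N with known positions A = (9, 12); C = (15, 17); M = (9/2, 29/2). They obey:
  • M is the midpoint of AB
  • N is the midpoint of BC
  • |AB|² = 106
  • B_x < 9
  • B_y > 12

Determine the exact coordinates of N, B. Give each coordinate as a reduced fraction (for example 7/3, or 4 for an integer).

N = (15/2, 17)
B = (0, 17)

1. B_x = 0  [B = 2·M−A = 2·(9/2, 29/2)−(9, 12)]
2. B_y = 17  [B = 2·M−A = 2·(9/2, 29/2)−(9, 12)]
   so B = (0, 17)
3. N_x = 15/2  [2·N = B+C = (0, 17)+(15, 17)]
4. N_y = 17  [2·N = B+C = (0, 17)+(15, 17)]
   so N = (15/2, 17)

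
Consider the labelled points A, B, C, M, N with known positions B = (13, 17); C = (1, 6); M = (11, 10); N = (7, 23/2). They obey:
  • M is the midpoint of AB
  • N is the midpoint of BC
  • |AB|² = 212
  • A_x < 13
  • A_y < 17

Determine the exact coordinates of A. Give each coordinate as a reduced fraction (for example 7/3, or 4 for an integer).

1. A_x = 9  [A = 2·M−B = 2·(11, 10)−(13, 17)]
2. A_y = 3  [A = 2·M−B = 2·(11, 10)−(13, 17)]
   so A = (9, 3)

A = (9, 3)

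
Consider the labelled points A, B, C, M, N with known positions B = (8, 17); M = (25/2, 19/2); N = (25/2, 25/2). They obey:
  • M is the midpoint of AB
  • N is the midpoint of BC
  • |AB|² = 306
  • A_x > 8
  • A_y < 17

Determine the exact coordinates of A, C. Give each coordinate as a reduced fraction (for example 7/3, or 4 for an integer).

A = (17, 2)
C = (17, 8)

1. A_x = 17  [A = 2·M−B = 2·(25/2, 19/2)−(8, 17)]
2. A_y = 2  [A = 2·M−B = 2·(25/2, 19/2)−(8, 17)]
   so A = (17, 2)
3. C_x = 17  [C = 2·N−B = 2·(25/2, 25/2)−(8, 17)]
4. C_y = 8  [C = 2·N−B = 2·(25/2, 25/2)−(8, 17)]
   so C = (17, 8)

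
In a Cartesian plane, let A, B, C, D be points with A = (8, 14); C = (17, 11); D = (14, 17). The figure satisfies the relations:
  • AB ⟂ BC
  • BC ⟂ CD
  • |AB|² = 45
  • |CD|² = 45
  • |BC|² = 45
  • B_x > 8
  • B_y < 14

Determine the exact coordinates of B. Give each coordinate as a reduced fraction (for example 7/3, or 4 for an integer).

1. B_x = 11  [[BC ⟂ CD ⇒ 3x-6y+15=0] ∩ [|B−(8, 14)|²=45]]
2. B_y = 8  [[BC ⟂ CD ⇒ 3x-6y+15=0] ∩ [|B−(8, 14)|²=45]]
   so B = (11, 8)

B = (11, 8)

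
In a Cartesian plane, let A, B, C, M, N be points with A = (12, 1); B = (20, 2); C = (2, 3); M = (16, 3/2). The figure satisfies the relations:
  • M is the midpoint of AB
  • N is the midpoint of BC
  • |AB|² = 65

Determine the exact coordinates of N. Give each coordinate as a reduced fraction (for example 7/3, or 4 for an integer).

N = (11, 5/2)

1. N_x = 11  [2·N = B+C = (20, 2)+(2, 3)]
2. N_y = 5/2  [2·N = B+C = (20, 2)+(2, 3)]
   so N = (11, 5/2)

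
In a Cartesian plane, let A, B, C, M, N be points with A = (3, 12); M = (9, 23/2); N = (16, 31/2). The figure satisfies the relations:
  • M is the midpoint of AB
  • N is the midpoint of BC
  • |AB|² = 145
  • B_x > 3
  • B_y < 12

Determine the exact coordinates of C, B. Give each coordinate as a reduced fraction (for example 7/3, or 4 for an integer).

1. B_x = 15  [B = 2·M−A = 2·(9, 23/2)−(3, 12)]
2. B_y = 11  [B = 2·M−A = 2·(9, 23/2)−(3, 12)]
   so B = (15, 11)
3. C_x = 17  [C = 2·N−B = 2·(16, 31/2)−(15, 11)]
4. C_y = 20  [C = 2·N−B = 2·(16, 31/2)−(15, 11)]
   so C = (17, 20)

C = (17, 20)
B = (15, 11)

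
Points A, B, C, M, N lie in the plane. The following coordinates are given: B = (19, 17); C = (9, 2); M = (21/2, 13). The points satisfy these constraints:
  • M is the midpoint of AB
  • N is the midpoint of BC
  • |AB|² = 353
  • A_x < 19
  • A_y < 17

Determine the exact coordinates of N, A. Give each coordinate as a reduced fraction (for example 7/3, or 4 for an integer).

1. A_x = 2  [A = 2·M−B = 2·(21/2, 13)−(19, 17)]
2. A_y = 9  [A = 2·M−B = 2·(21/2, 13)−(19, 17)]
   so A = (2, 9)
3. N_x = 14  [2·N = B+C = (19, 17)+(9, 2)]
4. N_y = 19/2  [2·N = B+C = (19, 17)+(9, 2)]
   so N = (14, 19/2)

N = (14, 19/2)
A = (2, 9)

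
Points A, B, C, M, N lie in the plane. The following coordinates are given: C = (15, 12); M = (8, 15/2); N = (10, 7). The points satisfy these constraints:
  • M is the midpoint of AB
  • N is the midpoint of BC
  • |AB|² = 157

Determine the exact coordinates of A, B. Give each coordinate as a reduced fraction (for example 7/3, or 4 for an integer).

1. B_x = 5  [B = 2·N−C = 2·(10, 7)−(15, 12)]
2. B_y = 2  [B = 2·N−C = 2·(10, 7)−(15, 12)]
   so B = (5, 2)
3. A_x = 11  [A = 2·M−B = 2·(8, 15/2)−(5, 2)]
4. A_y = 13  [A = 2·M−B = 2·(8, 15/2)−(5, 2)]
   so A = (11, 13)

A = (11, 13)
B = (5, 2)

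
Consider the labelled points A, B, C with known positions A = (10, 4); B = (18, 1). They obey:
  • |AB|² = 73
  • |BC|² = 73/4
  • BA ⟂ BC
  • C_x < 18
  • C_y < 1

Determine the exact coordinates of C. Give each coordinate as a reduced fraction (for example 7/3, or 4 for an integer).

1. C_x = 33/2  [[BA ⟂ BC ⇒ -8x+3y+141=0] ∩ [|C−(18, 1)|²=73/4]]
2. C_y = -3  [[BA ⟂ BC ⇒ -8x+3y+141=0] ∩ [|C−(18, 1)|²=73/4]]
   so C = (33/2, -3)

C = (33/2, -3)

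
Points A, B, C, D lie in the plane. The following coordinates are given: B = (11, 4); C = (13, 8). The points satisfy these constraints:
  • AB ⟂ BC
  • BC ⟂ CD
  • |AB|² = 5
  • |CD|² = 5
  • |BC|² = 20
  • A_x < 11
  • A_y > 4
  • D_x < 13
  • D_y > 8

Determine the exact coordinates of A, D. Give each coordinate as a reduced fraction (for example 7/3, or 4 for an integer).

A = (9, 5)
D = (11, 9)

1. A_x = 9  [[AB ⟂ BC ⇒ -2x-4y+38=0] ∩ [|A−(11, 4)|²=5]]
2. A_y = 5  [[AB ⟂ BC ⇒ -2x-4y+38=0] ∩ [|A−(11, 4)|²=5]]
   so A = (9, 5)
3. D_x = 11  [[BC ⟂ CD ⇒ 2x+4y-58=0] ∩ [|D−(13, 8)|²=5]]
4. D_y = 9  [[BC ⟂ CD ⇒ 2x+4y-58=0] ∩ [|D−(13, 8)|²=5]]
   so D = (11, 9)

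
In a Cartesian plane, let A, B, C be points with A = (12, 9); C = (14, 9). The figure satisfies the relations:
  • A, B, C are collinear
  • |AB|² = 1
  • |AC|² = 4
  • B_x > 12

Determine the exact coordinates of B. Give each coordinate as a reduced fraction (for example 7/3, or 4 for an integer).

1. B_x = 13  [[A, B, C are collinear ⇒ -2y+18=0] ∩ [|B−(12, 9)|²=1]]
2. B_y = 9  [[A, B, C are collinear ⇒ -2y+18=0] ∩ [|B−(12, 9)|²=1]]
   so B = (13, 9)

B = (13, 9)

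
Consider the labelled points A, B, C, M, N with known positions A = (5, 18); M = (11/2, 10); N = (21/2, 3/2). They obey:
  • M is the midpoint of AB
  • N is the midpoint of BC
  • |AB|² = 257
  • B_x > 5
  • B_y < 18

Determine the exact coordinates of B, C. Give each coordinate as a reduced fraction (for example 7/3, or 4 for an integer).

1. B_x = 6  [B = 2·M−A = 2·(11/2, 10)−(5, 18)]
2. B_y = 2  [B = 2·M−A = 2·(11/2, 10)−(5, 18)]
   so B = (6, 2)
3. C_x = 15  [C = 2·N−B = 2·(21/2, 3/2)−(6, 2)]
4. C_y = 1  [C = 2·N−B = 2·(21/2, 3/2)−(6, 2)]
   so C = (15, 1)

B = (6, 2)
C = (15, 1)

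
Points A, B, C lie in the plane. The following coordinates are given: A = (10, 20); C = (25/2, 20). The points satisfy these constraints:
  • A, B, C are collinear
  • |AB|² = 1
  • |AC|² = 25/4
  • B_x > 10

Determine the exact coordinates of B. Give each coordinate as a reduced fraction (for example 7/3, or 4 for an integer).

B = (11, 20)

1. B_x = 11  [[A, B, C are collinear ⇒ -5/2y+50=0] ∩ [|B−(10, 20)|²=1]]
2. B_y = 20  [[A, B, C are collinear ⇒ -5/2y+50=0] ∩ [|B−(10, 20)|²=1]]
   so B = (11, 20)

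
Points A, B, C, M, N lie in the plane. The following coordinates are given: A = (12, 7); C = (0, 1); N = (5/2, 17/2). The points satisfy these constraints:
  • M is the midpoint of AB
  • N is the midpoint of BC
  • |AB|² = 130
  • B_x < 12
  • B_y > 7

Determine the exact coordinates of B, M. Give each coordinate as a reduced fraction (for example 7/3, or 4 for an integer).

B = (5, 16)
M = (17/2, 23/2)

1. B_x = 5  [B = 2·N−C = 2·(5/2, 17/2)−(0, 1)]
2. B_y = 16  [B = 2·N−C = 2·(5/2, 17/2)−(0, 1)]
   so B = (5, 16)
3. M_x = 17/2  [2·M = A+B = (12, 7)+(5, 16)]
4. M_y = 23/2  [2·M = A+B = (12, 7)+(5, 16)]
   so M = (17/2, 23/2)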